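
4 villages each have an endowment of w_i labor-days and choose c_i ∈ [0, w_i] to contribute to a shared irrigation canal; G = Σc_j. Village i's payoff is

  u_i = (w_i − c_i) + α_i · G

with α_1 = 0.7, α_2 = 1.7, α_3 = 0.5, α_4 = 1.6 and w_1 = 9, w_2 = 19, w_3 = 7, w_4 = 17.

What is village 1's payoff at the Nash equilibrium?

34.2

∂u_i/∂c_i = α_i − 1, so village i contributes w_i if α_i > 1, else 0.
α_i > 1 for i ∈ {2, 4}; NE contributions (0, 19, 0, 17), G = 36.
u_1 = (9 − 0) + 0.7·36 = 34.2.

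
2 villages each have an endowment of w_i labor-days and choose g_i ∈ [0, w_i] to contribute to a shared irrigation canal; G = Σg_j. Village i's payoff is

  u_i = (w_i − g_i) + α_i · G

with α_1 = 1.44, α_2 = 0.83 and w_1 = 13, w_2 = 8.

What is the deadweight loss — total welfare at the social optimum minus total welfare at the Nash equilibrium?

∂u_i/∂g_i = α_i − 1, so village i contributes w_i if α_i > 1, else 0.
α_i > 1 for i ∈ {1}; NE contributions (13, 0), G = 13.
W^NE = Σw_i − G^NE + (Σα_i)·G^NE = 21 + 1.27·13 = 37.51.
Planner: ∂(Σu_j)/∂g_i = Σα_j − 1 = 1.27 > 0, so everyone contributes w_i; G^SO = 21, W^SO = 21 + 1.27·21 = 47.67.
Deadweight loss = 10.16.

10.16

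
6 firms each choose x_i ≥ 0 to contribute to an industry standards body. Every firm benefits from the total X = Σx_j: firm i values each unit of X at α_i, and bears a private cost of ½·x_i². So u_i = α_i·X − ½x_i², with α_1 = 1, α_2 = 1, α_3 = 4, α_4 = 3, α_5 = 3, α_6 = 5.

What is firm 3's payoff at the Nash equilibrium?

60

Firm i's FOC: ∂u_i/∂x_i = α_i − x_i = 0, so x_i* = α_i.
NE contributions = (1, 1, 4, 3, 3, 5); X = 17.
u_3 = α_3·X − ½·(x_3)² = 4·17 − ½·4² = 60.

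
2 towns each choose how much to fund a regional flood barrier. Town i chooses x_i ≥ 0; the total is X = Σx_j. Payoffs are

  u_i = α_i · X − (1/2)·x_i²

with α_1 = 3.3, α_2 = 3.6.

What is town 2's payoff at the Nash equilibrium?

18.36

Town i's FOC: ∂u_i/∂x_i = α_i − x_i = 0, so x_i* = α_i.
NE contributions = (3.3, 3.6); X = 6.9.
u_2 = α_2·X − ½·(x_2)² = 3.6·6.9 − ½·3.6² = 18.36.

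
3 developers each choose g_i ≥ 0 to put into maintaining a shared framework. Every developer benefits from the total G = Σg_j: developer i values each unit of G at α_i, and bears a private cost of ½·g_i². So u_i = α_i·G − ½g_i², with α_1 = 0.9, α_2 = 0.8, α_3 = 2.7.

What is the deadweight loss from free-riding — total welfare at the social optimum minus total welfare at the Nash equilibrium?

Developer i's FOC: ∂u_i/∂g_i = α_i − g_i = 0, so g_i* = α_i.
NE contributions = (0.9, 0.8, 2.7); G = 4.4.
W^NE = (Σα)·G − ½Σα_i² = 4.4² − ½·8.74 = 14.99.
Planner sets g_i = Σα_j = 4.4 for every i, so G^SO = 3·4.4 = 13.2.
W^SO = (Σα)·G^SO − ½·3·(Σα)² = (3/2)·4.4² = 29.04.
Deadweight loss = W^SO − W^NE = 14.05.

14.05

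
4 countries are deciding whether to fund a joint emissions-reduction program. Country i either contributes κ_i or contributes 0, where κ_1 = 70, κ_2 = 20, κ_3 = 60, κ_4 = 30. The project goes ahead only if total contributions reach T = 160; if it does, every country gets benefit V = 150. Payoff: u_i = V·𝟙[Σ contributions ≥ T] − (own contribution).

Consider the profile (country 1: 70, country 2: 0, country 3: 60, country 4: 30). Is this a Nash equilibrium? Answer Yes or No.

Total = 160 ≥ 160: provided.
Country 1 (pledges 70, payoff 80): dropping to 0 → total 90, payoff 0. No gain.
Country 2 (pledges 0, payoff 150): pledging 20 → total 180, payoff 130. No gain.
Country 3 (pledges 60, payoff 90): dropping to 0 → total 100, payoff 0. No gain.
Country 4 (pledges 30, payoff 120): dropping to 0 → total 130, payoff 0. No gain.

Yes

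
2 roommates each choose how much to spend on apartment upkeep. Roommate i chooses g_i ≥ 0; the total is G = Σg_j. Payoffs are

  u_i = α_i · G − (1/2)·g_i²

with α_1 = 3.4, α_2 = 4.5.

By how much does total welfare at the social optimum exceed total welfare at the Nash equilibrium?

15.905

Roommate i's FOC: ∂u_i/∂g_i = α_i − g_i = 0, so g_i* = α_i.
NE contributions = (3.4, 4.5); G = 7.9.
W^NE = (Σα)·G − ½Σα_i² = 7.9² − ½·31.81 = 46.505.
Planner sets g_i = Σα_j = 7.9 for every i, so G^SO = 2·7.9 = 15.8.
W^SO = (Σα)·G^SO − ½·2·(Σα)² = (2/2)·7.9² = 62.41.
Deadweight loss = W^SO − W^NE = 15.905.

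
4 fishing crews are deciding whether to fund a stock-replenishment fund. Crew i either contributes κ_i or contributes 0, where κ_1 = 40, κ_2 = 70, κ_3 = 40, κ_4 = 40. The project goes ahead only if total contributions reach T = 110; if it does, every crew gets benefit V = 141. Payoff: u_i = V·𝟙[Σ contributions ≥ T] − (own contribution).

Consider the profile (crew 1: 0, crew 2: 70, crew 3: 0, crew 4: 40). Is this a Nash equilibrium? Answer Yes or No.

Total = 110 ≥ 110: provided.
Crew 1 (pledges 0, payoff 141): pledging 40 → total 150, payoff 101. No gain.
Crew 2 (pledges 70, payoff 71): dropping to 0 → total 40, payoff 0. No gain.
Crew 3 (pledges 0, payoff 141): pledging 40 → total 150, payoff 101. No gain.
Crew 4 (pledges 40, payoff 101): dropping to 0 → total 70, payoff 0. No gain.

Yes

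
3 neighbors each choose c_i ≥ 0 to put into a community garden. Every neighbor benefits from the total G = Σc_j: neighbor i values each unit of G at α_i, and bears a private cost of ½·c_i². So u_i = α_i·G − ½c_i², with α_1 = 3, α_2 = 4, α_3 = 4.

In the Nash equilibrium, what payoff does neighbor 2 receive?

36

Neighbor i's FOC: ∂u_i/∂c_i = α_i − c_i = 0, so c_i* = α_i.
NE contributions = (3, 4, 4); G = 11.
u_2 = α_2·G − ½·(c_2)² = 4·11 − ½·4² = 36.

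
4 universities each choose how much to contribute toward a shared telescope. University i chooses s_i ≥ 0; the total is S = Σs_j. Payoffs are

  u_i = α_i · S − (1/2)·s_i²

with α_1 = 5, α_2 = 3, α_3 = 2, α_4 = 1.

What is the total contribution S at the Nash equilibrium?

11

University i's FOC: ∂u_i/∂s_i = α_i − s_i = 0, so s_i* = α_i.
NE contributions = (5, 3, 2, 1); S = 11.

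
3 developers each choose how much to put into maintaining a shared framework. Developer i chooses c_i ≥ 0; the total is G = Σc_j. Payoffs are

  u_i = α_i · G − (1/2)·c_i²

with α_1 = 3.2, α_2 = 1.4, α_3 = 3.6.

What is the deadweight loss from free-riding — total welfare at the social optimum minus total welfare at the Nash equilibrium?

Developer i's FOC: ∂u_i/∂c_i = α_i − c_i = 0, so c_i* = α_i.
NE contributions = (3.2, 1.4, 3.6); G = 8.2.
W^NE = (Σα)·G − ½Σα_i² = 8.2² − ½·25.16 = 54.66.
Planner sets c_i = Σα_j = 8.2 for every i, so G^SO = 3·8.2 = 24.6.
W^SO = (Σα)·G^SO − ½·3·(Σα)² = (3/2)·8.2² = 100.86.
Deadweight loss = W^SO − W^NE = 46.2.

46.2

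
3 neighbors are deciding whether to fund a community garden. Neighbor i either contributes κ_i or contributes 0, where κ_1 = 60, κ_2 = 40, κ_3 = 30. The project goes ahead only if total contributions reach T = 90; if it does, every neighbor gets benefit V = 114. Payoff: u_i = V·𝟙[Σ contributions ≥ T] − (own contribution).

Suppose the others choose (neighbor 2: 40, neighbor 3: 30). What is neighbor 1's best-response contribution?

60

Others' total = 70. Contributing 60 brings total to 130 ≥ 90: gain V − κ_1 = 54.
Best response: 60.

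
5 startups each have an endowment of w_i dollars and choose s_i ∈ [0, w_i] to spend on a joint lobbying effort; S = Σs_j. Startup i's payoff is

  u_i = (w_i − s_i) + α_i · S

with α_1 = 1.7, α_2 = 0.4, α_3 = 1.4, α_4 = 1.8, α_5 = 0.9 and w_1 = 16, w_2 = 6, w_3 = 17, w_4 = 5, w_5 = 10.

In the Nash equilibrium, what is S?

38

∂u_i/∂s_i = α_i − 1, so startup i contributes w_i if α_i > 1, else 0.
α_i > 1 for i ∈ {1, 3, 4}; NE contributions (16, 0, 17, 5, 0), S = 38.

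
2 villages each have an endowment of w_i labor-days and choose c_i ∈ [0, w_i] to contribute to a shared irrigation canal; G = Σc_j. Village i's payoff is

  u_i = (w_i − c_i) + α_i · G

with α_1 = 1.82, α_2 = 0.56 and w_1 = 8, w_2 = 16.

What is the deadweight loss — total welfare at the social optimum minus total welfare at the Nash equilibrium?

∂u_i/∂c_i = α_i − 1, so village i contributes w_i if α_i > 1, else 0.
α_i > 1 for i ∈ {1}; NE contributions (8, 0), G = 8.
W^NE = Σw_i − G^NE + (Σα_i)·G^NE = 24 + 1.38·8 = 35.04.
Planner: ∂(Σu_j)/∂c_i = Σα_j − 1 = 1.38 > 0, so everyone contributes w_i; G^SO = 24, W^SO = 24 + 1.38·24 = 57.12.
Deadweight loss = 22.08.

22.08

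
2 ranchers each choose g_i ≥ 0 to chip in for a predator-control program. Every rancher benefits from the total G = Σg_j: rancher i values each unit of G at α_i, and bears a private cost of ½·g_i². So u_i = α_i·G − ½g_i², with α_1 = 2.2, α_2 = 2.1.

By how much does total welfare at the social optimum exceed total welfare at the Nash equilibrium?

4.625

Rancher i's FOC: ∂u_i/∂g_i = α_i − g_i = 0, so g_i* = α_i.
NE contributions = (2.2, 2.1); G = 4.3.
W^NE = (Σα)·G − ½Σα_i² = 4.3² − ½·9.25 = 13.865.
Planner sets g_i = Σα_j = 4.3 for every i, so G^SO = 2·4.3 = 8.6.
W^SO = (Σα)·G^SO − ½·2·(Σα)² = (2/2)·4.3² = 18.49.
Deadweight loss = W^SO − W^NE = 4.625.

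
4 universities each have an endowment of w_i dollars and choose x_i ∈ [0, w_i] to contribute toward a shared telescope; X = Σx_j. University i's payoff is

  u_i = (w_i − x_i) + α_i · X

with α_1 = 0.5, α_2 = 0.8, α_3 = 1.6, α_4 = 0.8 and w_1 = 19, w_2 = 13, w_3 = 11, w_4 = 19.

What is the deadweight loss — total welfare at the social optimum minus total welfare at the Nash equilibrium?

∂u_i/∂x_i = α_i − 1, so university i contributes w_i if α_i > 1, else 0.
α_i > 1 for i ∈ {3}; NE contributions (0, 0, 11, 0), X = 11.
W^NE = Σw_i − X^NE + (Σα_i)·X^NE = 62 + 2.7·11 = 91.7.
Planner: ∂(Σu_j)/∂x_i = Σα_j − 1 = 2.7 > 0, so everyone contributes w_i; X^SO = 62, W^SO = 62 + 2.7·62 = 229.4.
Deadweight loss = 137.7.

137.7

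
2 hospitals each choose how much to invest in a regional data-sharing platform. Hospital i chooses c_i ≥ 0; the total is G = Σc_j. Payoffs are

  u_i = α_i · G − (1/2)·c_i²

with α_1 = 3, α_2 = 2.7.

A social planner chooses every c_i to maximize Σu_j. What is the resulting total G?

11.4

Planner FOC: ∂(Σu_j)/∂c_i = (Σα_j) − c_i = 0, so c_i^SO = Σα_j = 5.7 for every i; G^SO = 11.4.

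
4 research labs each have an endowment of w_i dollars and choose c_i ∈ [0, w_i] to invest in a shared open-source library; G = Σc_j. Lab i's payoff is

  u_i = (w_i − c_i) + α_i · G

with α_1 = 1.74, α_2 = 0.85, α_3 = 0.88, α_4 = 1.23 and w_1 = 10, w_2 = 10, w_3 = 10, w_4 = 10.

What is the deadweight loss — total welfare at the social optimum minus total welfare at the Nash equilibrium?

74

∂u_i/∂c_i = α_i − 1, so lab i contributes w_i if α_i > 1, else 0.
α_i > 1 for i ∈ {1, 4}; NE contributions (10, 0, 0, 10), G = 20.
W^NE = Σw_i − G^NE + (Σα_i)·G^NE = 40 + 3.7·20 = 114.
Planner: ∂(Σu_j)/∂c_i = Σα_j − 1 = 3.7 > 0, so everyone contributes w_i; G^SO = 40, W^SO = 40 + 3.7·40 = 188.
Deadweight loss = 74.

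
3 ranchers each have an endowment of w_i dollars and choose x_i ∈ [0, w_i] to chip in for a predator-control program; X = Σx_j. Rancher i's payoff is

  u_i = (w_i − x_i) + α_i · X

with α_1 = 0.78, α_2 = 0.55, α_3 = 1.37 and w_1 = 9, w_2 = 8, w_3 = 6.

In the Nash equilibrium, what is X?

6

∂u_i/∂x_i = α_i − 1, so rancher i contributes w_i if α_i > 1, else 0.
α_i > 1 for i ∈ {3}; NE contributions (0, 0, 6), X = 6.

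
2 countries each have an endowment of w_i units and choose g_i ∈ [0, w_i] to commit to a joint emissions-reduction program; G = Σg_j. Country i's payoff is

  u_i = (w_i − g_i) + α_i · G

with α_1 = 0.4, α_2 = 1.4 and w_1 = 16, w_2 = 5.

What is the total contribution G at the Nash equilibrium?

∂u_i/∂g_i = α_i − 1, so country i contributes w_i if α_i > 1, else 0.
α_i > 1 for i ∈ {2}; NE contributions (0, 5), G = 5.

5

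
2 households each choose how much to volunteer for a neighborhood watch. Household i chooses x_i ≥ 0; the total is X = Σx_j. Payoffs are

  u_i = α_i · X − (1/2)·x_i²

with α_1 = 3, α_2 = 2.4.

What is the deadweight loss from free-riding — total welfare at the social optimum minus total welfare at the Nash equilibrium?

Household i's FOC: ∂u_i/∂x_i = α_i − x_i = 0, so x_i* = α_i.
NE contributions = (3, 2.4); X = 5.4.
W^NE = (Σα)·X − ½Σα_i² = 5.4² − ½·14.76 = 21.78.
Planner sets x_i = Σα_j = 5.4 for every i, so X^SO = 2·5.4 = 10.8.
W^SO = (Σα)·X^SO − ½·2·(Σα)² = (2/2)·5.4² = 29.16.
Deadweight loss = W^SO − W^NE = 7.38.

7.38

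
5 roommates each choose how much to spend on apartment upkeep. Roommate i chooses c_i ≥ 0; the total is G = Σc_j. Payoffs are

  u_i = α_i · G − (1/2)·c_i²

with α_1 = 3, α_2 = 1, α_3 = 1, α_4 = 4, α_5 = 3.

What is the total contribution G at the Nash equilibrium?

12

Roommate i's FOC: ∂u_i/∂c_i = α_i − c_i = 0, so c_i* = α_i.
NE contributions = (3, 1, 1, 4, 3); G = 12.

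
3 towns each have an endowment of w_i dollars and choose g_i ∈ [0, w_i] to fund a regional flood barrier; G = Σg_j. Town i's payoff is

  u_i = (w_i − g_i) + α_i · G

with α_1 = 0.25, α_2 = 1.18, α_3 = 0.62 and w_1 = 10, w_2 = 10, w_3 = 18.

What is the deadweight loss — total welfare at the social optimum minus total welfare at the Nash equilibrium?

∂u_i/∂g_i = α_i − 1, so town i contributes w_i if α_i > 1, else 0.
α_i > 1 for i ∈ {2}; NE contributions (0, 10, 0), G = 10.
W^NE = Σw_i − G^NE + (Σα_i)·G^NE = 38 + 1.05·10 = 48.5.
Planner: ∂(Σu_j)/∂g_i = Σα_j − 1 = 1.05 > 0, so everyone contributes w_i; G^SO = 38, W^SO = 38 + 1.05·38 = 77.9.
Deadweight loss = 29.4.

29.4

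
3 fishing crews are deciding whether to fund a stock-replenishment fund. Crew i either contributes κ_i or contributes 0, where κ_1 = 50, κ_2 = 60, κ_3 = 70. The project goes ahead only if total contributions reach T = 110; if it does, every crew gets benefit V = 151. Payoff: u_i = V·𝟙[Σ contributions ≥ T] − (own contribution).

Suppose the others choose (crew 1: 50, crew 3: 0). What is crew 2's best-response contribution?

60

Others' total = 50. Contributing 60 brings total to 110 ≥ 110: gain V − κ_2 = 91.
Best response: 60.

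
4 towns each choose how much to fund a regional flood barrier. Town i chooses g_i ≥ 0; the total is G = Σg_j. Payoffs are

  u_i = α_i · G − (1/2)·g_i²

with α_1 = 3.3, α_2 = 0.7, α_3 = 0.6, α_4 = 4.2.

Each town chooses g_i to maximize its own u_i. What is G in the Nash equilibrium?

8.8

Town i's FOC: ∂u_i/∂g_i = α_i − g_i = 0, so g_i* = α_i.
NE contributions = (3.3, 0.7, 0.6, 4.2); G = 8.8.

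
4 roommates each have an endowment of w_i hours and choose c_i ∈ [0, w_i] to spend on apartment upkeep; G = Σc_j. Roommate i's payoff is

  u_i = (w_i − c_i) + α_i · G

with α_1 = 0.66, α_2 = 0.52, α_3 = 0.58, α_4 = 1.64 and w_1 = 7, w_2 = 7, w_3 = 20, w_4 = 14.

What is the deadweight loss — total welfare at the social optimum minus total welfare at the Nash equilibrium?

∂u_i/∂c_i = α_i − 1, so roommate i contributes w_i if α_i > 1, else 0.
α_i > 1 for i ∈ {4}; NE contributions (0, 0, 0, 14), G = 14.
W^NE = Σw_i − G^NE + (Σα_i)·G^NE = 48 + 2.4·14 = 81.6.
Planner: ∂(Σu_j)/∂c_i = Σα_j − 1 = 2.4 > 0, so everyone contributes w_i; G^SO = 48, W^SO = 48 + 2.4·48 = 163.2.
Deadweight loss = 81.6.

81.6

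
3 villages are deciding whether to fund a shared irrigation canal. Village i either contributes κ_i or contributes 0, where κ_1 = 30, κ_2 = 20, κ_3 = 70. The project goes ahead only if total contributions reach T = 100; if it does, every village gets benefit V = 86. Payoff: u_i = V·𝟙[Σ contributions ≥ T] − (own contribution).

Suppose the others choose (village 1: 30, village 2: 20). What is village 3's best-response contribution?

70

Others' total = 50. Contributing 70 brings total to 120 ≥ 100: gain V − κ_3 = 16.
Best response: 70.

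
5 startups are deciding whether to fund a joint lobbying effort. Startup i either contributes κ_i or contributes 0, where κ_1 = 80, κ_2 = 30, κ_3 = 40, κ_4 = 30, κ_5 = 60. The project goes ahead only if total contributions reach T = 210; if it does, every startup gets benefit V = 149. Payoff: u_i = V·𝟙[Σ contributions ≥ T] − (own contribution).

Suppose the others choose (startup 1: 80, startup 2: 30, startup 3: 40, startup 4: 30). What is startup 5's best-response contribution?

60

Others' total = 180. Contributing 60 brings total to 240 ≥ 210: gain V − κ_5 = 89.
Best response: 60.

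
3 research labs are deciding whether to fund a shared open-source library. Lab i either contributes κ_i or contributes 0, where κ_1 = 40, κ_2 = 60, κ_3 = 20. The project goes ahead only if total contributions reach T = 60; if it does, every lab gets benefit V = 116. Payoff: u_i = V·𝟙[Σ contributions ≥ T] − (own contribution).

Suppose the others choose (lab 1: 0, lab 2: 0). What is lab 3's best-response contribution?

0

Others' total = 0. Even contributing 20 gives 20 < 60: no benefit either way.
Best response: 0.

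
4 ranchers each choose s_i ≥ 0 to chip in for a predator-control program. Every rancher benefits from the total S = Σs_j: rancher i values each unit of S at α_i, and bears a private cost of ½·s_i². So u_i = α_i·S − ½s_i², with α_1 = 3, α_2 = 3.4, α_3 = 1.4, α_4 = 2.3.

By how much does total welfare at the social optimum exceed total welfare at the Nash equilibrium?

Rancher i's FOC: ∂u_i/∂s_i = α_i − s_i = 0, so s_i* = α_i.
NE contributions = (3, 3.4, 1.4, 2.3); S = 10.1.
W^NE = (Σα)·S − ½Σα_i² = 10.1² − ½·27.81 = 88.105.
Planner sets s_i = Σα_j = 10.1 for every i, so S^SO = 4·10.1 = 40.4.
W^SO = (Σα)·S^SO − ½·4·(Σα)² = (4/2)·10.1² = 204.02.
Deadweight loss = W^SO − W^NE = 115.915.

115.915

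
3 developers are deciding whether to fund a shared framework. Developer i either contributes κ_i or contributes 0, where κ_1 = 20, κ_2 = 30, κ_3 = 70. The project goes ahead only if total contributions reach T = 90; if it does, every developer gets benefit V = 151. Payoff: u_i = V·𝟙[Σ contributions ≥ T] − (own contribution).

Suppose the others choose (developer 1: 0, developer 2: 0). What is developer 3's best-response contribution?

Others' total = 0. Even contributing 70 gives 70 < 90: no benefit either way.
Best response: 0.

0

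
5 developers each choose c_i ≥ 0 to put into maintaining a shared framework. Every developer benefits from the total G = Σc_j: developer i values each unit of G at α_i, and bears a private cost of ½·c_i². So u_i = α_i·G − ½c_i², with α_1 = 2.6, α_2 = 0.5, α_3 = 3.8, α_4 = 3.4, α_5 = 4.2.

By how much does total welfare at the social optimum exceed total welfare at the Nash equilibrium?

Developer i's FOC: ∂u_i/∂c_i = α_i − c_i = 0, so c_i* = α_i.
NE contributions = (2.6, 0.5, 3.8, 3.4, 4.2); G = 14.5.
W^NE = (Σα)·G − ½Σα_i² = 14.5² − ½·50.65 = 184.925.
Planner sets c_i = Σα_j = 14.5 for every i, so G^SO = 5·14.5 = 72.5.
W^SO = (Σα)·G^SO − ½·5·(Σα)² = (5/2)·14.5² = 525.625.
Deadweight loss = W^SO − W^NE = 340.7.

340.7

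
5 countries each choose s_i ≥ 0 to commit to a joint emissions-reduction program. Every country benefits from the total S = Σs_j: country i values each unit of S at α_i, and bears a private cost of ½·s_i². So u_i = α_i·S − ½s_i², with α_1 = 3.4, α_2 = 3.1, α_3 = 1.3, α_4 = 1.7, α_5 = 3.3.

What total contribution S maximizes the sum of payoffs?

64

Planner FOC: ∂(Σu_j)/∂s_i = (Σα_j) − s_i = 0, so s_i^SO = Σα_j = 12.8 for every i; S^SO = 64.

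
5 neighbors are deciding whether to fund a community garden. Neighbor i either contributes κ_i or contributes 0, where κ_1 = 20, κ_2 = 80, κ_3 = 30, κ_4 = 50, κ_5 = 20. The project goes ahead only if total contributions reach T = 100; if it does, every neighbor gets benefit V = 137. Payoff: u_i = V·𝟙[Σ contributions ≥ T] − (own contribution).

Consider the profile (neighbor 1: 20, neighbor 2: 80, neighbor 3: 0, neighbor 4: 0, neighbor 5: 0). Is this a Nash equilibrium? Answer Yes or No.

Total = 100 ≥ 100: provided.
Neighbor 1 (pledges 20, payoff 117): dropping to 0 → total 80, payoff 0. No gain.
Neighbor 2 (pledges 80, payoff 57): dropping to 0 → total 20, payoff 0. No gain.
Neighbor 3 (pledges 0, payoff 137): pledging 30 → total 130, payoff 107. No gain.
Neighbor 4 (pledges 0, payoff 137): pledging 50 → total 150, payoff 87. No gain.
Neighbor 5 (pledges 0, payoff 137): pledging 20 → total 120, payoff 117. No gain.

Yes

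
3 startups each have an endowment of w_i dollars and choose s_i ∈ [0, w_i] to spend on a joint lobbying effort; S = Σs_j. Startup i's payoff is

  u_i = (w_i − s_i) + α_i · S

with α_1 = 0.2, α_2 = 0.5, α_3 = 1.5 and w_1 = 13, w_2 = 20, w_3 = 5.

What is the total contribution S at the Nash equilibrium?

∂u_i/∂s_i = α_i − 1, so startup i contributes w_i if α_i > 1, else 0.
α_i > 1 for i ∈ {3}; NE contributions (0, 0, 5), S = 5.

5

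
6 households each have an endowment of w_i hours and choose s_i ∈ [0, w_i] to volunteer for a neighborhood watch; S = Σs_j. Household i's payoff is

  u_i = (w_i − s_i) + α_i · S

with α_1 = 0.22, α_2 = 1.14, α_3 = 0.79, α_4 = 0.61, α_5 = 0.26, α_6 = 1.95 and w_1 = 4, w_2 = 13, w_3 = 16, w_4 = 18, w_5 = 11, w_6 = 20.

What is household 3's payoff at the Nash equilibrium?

∂u_i/∂s_i = α_i − 1, so household i contributes w_i if α_i > 1, else 0.
α_i > 1 for i ∈ {2, 6}; NE contributions (0, 13, 0, 0, 0, 20), S = 33.
u_3 = (16 − 0) + 0.79·33 = 42.07.

42.07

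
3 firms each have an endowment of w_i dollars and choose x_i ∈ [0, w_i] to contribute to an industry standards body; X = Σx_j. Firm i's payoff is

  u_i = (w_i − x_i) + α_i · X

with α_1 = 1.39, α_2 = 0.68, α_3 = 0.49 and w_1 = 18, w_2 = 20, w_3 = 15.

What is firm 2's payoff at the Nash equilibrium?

∂u_i/∂x_i = α_i − 1, so firm i contributes w_i if α_i > 1, else 0.
α_i > 1 for i ∈ {1}; NE contributions (18, 0, 0), X = 18.
u_2 = (20 − 0) + 0.68·18 = 32.24.

32.24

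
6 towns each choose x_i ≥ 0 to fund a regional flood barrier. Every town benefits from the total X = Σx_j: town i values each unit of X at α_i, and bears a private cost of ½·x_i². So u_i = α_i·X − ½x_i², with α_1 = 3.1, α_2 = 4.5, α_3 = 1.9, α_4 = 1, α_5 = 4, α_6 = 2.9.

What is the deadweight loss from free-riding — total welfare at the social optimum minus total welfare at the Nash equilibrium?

634.96

Town i's FOC: ∂u_i/∂x_i = α_i − x_i = 0, so x_i* = α_i.
NE contributions = (3.1, 4.5, 1.9, 1, 4, 2.9); X = 17.4.
W^NE = (Σα)·X − ½Σα_i² = 17.4² − ½·58.88 = 273.32.
Planner sets x_i = Σα_j = 17.4 for every i, so X^SO = 6·17.4 = 104.4.
W^SO = (Σα)·X^SO − ½·6·(Σα)² = (6/2)·17.4² = 908.28.
Deadweight loss = W^SO − W^NE = 634.96.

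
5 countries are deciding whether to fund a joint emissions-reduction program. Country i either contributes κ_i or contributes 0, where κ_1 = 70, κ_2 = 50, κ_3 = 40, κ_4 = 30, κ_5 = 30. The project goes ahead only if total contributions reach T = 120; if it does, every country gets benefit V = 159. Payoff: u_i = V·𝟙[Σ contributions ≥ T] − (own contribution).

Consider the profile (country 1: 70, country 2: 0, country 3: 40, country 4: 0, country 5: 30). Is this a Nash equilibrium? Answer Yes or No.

Total = 140 ≥ 120: provided.
Country 1 (pledges 70, payoff 89): dropping to 0 → total 70, payoff 0. No gain.
Country 2 (pledges 0, payoff 159): pledging 50 → total 190, payoff 109. No gain.
Country 3 (pledges 40, payoff 119): dropping to 0 → total 100, payoff 0. No gain.
Country 4 (pledges 0, payoff 159): pledging 30 → total 170, payoff 129. No gain.
Country 5 (pledges 30, payoff 129): dropping to 0 → total 110, payoff 0. No gain.

Yes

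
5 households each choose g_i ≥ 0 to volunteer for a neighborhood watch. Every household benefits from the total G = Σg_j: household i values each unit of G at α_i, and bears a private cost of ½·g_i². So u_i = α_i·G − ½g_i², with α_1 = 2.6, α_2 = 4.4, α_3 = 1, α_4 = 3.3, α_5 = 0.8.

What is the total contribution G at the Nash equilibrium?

Household i's FOC: ∂u_i/∂g_i = α_i − g_i = 0, so g_i* = α_i.
NE contributions = (2.6, 4.4, 1, 3.3, 0.8); G = 12.1.

12.1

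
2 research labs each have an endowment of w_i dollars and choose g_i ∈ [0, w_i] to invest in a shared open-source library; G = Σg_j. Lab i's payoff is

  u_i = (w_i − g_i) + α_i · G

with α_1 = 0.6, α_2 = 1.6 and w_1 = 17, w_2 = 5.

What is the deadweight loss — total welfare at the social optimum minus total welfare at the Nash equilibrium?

∂u_i/∂g_i = α_i − 1, so lab i contributes w_i if α_i > 1, else 0.
α_i > 1 for i ∈ {2}; NE contributions (0, 5), G = 5.
W^NE = Σw_i − G^NE + (Σα_i)·G^NE = 22 + 1.2·5 = 28.
Planner: ∂(Σu_j)/∂g_i = Σα_j − 1 = 1.2 > 0, so everyone contributes w_i; G^SO = 22, W^SO = 22 + 1.2·22 = 48.4.
Deadweight loss = 20.4.

20.4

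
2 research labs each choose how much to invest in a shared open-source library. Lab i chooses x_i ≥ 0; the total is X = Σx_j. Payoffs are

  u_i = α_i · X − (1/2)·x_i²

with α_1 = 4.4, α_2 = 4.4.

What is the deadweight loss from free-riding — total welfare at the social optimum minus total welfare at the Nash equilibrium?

Lab i's FOC: ∂u_i/∂x_i = α_i − x_i = 0, so x_i* = α_i.
NE contributions = (4.4, 4.4); X = 8.8.
W^NE = (Σα)·X − ½Σα_i² = 8.8² − ½·38.72 = 58.08.
Planner sets x_i = Σα_j = 8.8 for every i, so X^SO = 2·8.8 = 17.6.
W^SO = (Σα)·X^SO − ½·2·(Σα)² = (2/2)·8.8² = 77.44.
Deadweight loss = W^SO − W^NE = 19.36.

19.36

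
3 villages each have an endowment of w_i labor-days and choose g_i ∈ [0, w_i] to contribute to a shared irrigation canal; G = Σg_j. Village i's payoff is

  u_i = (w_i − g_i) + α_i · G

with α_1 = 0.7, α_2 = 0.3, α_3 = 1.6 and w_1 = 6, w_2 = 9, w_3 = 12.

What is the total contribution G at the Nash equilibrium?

12

∂u_i/∂g_i = α_i − 1, so village i contributes w_i if α_i > 1, else 0.
α_i > 1 for i ∈ {3}; NE contributions (0, 0, 12), G = 12.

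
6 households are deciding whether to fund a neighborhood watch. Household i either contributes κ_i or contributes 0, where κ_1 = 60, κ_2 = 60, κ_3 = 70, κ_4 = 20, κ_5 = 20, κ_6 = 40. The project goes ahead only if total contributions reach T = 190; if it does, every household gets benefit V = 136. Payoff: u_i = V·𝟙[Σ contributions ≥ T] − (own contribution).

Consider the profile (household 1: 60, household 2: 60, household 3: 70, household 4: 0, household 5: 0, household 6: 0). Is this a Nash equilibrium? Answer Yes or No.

Yes

Total = 190 ≥ 190: provided.
Household 1 (pledges 60, payoff 76): dropping to 0 → total 130, payoff 0. No gain.
Household 2 (pledges 60, payoff 76): dropping to 0 → total 130, payoff 0. No gain.
Household 3 (pledges 70, payoff 66): dropping to 0 → total 120, payoff 0. No gain.
Household 4 (pledges 0, payoff 136): pledging 20 → total 210, payoff 116. No gain.
Household 5 (pledges 0, payoff 136): pledging 20 → total 210, payoff 116. No gain.
Household 6 (pledges 0, payoff 136): pledging 40 → total 230, payoff 96. No gain.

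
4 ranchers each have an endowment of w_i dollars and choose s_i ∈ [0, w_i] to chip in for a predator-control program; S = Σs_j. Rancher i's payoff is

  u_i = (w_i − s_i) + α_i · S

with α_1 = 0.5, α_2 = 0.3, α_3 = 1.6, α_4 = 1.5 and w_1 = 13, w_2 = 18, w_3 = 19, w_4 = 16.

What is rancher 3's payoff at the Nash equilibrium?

56

∂u_i/∂s_i = α_i − 1, so rancher i contributes w_i if α_i > 1, else 0.
α_i > 1 for i ∈ {3, 4}; NE contributions (0, 0, 19, 16), S = 35.
u_3 = (19 − 19) + 1.6·35 = 56.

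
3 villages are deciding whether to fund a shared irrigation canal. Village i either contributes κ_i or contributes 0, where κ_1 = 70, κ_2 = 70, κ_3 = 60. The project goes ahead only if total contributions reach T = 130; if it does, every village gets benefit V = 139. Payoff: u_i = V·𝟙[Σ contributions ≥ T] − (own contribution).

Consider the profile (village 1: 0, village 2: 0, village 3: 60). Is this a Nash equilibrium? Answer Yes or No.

Total = 60 < 130: not provided.
Village 1 (pledges 0, payoff 0): pledging 70 → total 130, payoff 69. Profitable deviation.

No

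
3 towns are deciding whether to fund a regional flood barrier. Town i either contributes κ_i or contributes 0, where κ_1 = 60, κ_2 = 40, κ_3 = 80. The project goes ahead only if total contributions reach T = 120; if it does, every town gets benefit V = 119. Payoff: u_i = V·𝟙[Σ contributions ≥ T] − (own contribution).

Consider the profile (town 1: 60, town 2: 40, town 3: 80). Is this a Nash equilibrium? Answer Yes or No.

No

Total = 180 ≥ 120: provided.
Town 1 (pledges 60, payoff 59): dropping to 0 → total 120, payoff 119. Profitable deviation.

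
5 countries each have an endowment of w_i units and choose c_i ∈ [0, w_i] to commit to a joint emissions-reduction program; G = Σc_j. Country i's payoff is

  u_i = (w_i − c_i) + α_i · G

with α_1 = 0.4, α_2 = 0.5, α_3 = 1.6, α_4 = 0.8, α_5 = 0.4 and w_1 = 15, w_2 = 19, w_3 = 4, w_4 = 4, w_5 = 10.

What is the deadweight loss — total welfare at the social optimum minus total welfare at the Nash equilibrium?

129.6

∂u_i/∂c_i = α_i − 1, so country i contributes w_i if α_i > 1, else 0.
α_i > 1 for i ∈ {3}; NE contributions (0, 0, 4, 0, 0), G = 4.
W^NE = Σw_i − G^NE + (Σα_i)·G^NE = 52 + 2.7·4 = 62.8.
Planner: ∂(Σu_j)/∂c_i = Σα_j − 1 = 2.7 > 0, so everyone contributes w_i; G^SO = 52, W^SO = 52 + 2.7·52 = 192.4.
Deadweight loss = 129.6.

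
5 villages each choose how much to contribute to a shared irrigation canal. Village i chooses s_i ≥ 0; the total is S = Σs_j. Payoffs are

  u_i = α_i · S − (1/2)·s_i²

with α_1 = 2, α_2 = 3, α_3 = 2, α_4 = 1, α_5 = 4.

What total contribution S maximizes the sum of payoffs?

Planner FOC: ∂(Σu_j)/∂s_i = (Σα_j) − s_i = 0, so s_i^SO = Σα_j = 12 for every i; S^SO = 60.

60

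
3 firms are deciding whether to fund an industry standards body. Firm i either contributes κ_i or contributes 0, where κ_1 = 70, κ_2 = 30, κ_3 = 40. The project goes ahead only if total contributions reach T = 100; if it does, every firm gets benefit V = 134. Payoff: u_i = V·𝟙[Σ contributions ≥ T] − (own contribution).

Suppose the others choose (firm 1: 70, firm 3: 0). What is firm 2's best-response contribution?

30

Others' total = 70. Contributing 30 brings total to 100 ≥ 100: gain V − κ_2 = 104.
Best response: 30.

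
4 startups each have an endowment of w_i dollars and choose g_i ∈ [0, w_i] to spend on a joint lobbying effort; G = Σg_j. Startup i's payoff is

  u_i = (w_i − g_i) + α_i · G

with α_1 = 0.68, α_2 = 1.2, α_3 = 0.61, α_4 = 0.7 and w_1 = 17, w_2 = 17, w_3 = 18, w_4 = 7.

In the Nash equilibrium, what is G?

∂u_i/∂g_i = α_i − 1, so startup i contributes w_i if α_i > 1, else 0.
α_i > 1 for i ∈ {2}; NE contributions (0, 17, 0, 0), G = 17.

17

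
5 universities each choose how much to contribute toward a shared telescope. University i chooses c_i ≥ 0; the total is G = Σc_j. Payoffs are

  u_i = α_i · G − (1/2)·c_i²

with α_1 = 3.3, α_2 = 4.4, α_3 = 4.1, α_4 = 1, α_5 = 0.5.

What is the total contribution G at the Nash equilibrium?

University i's FOC: ∂u_i/∂c_i = α_i − c_i = 0, so c_i* = α_i.
NE contributions = (3.3, 4.4, 4.1, 1, 0.5); G = 13.3.

13.3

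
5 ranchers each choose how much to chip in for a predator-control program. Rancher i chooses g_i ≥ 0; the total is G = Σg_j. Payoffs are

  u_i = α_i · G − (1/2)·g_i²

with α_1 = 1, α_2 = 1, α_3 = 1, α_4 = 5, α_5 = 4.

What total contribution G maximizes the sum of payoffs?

60

Planner FOC: ∂(Σu_j)/∂g_i = (Σα_j) − g_i = 0, so g_i^SO = Σα_j = 12 for every i; G^SO = 60.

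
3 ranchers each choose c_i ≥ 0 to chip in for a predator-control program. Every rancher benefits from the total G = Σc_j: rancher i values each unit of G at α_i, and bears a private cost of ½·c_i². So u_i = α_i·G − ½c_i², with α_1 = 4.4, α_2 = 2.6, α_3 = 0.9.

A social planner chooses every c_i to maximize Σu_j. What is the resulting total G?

Planner FOC: ∂(Σu_j)/∂c_i = (Σα_j) − c_i = 0, so c_i^SO = Σα_j = 7.9 for every i; G^SO = 23.7.

23.7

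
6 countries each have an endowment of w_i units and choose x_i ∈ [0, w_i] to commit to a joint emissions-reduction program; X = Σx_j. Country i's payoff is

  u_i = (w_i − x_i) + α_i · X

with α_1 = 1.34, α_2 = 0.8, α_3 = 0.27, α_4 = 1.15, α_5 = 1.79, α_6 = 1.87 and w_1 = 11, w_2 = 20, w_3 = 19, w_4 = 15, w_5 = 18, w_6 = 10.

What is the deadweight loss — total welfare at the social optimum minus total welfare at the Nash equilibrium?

∂u_i/∂x_i = α_i − 1, so country i contributes w_i if α_i > 1, else 0.
α_i > 1 for i ∈ {1, 4, 5, 6}; NE contributions (11, 0, 0, 15, 18, 10), X = 54.
W^NE = Σw_i − X^NE + (Σα_i)·X^NE = 93 + 6.22·54 = 428.88.
Planner: ∂(Σu_j)/∂x_i = Σα_j − 1 = 6.22 > 0, so everyone contributes w_i; X^SO = 93, W^SO = 93 + 6.22·93 = 671.46.
Deadweight loss = 242.58.

242.58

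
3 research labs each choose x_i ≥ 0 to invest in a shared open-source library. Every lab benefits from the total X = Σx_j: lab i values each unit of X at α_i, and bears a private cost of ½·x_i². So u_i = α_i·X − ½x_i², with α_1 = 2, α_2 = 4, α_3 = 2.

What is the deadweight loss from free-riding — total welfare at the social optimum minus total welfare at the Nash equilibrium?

44

Lab i's FOC: ∂u_i/∂x_i = α_i − x_i = 0, so x_i* = α_i.
NE contributions = (2, 4, 2); X = 8.
W^NE = (Σα)·X − ½Σα_i² = 8² − ½·24 = 52.
Planner sets x_i = Σα_j = 8 for every i, so X^SO = 3·8 = 24.
W^SO = (Σα)·X^SO − ½·3·(Σα)² = (3/2)·8² = 96.
Deadweight loss = W^SO − W^NE = 44.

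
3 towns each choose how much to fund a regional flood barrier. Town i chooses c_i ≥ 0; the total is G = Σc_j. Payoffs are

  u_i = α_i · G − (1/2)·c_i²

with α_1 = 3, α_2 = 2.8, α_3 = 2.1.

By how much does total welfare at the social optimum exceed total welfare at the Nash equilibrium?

41.83

Town i's FOC: ∂u_i/∂c_i = α_i − c_i = 0, so c_i* = α_i.
NE contributions = (3, 2.8, 2.1); G = 7.9.
W^NE = (Σα)·G − ½Σα_i² = 7.9² − ½·21.25 = 51.785.
Planner sets c_i = Σα_j = 7.9 for every i, so G^SO = 3·7.9 = 23.7.
W^SO = (Σα)·G^SO − ½·3·(Σα)² = (3/2)·7.9² = 93.615.
Deadweight loss = W^SO − W^NE = 41.83.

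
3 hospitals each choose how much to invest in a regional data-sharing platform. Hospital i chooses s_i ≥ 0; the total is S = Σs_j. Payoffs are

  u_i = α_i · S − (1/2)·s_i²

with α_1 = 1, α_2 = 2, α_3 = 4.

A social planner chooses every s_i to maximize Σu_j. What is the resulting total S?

21

Planner FOC: ∂(Σu_j)/∂s_i = (Σα_j) − s_i = 0, so s_i^SO = Σα_j = 7 for every i; S^SO = 21.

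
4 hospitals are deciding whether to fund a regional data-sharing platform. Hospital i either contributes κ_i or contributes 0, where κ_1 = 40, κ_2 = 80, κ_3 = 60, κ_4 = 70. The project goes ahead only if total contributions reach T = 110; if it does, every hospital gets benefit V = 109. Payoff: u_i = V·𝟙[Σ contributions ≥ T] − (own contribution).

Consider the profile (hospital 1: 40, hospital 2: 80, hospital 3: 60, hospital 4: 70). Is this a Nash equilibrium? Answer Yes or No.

Total = 250 ≥ 110: provided.
Hospital 1 (pledges 40, payoff 69): dropping to 0 → total 210, payoff 109. Profitable deviation.

No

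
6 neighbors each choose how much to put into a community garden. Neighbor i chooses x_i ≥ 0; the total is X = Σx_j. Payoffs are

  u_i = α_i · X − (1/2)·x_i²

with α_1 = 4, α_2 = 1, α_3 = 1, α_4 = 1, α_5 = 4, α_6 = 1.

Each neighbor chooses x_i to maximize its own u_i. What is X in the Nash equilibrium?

12

Neighbor i's FOC: ∂u_i/∂x_i = α_i − x_i = 0, so x_i* = α_i.
NE contributions = (4, 1, 1, 1, 4, 1); X = 12.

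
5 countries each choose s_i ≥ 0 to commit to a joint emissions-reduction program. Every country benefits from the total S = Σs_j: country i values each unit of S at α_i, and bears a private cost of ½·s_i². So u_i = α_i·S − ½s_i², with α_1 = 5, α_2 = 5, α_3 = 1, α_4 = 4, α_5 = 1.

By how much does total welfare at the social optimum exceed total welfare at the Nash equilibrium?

418

Country i's FOC: ∂u_i/∂s_i = α_i − s_i = 0, so s_i* = α_i.
NE contributions = (5, 5, 1, 4, 1); S = 16.
W^NE = (Σα)·S − ½Σα_i² = 16² − ½·68 = 222.
Planner sets s_i = Σα_j = 16 for every i, so S^SO = 5·16 = 80.
W^SO = (Σα)·S^SO − ½·5·(Σα)² = (5/2)·16² = 640.
Deadweight loss = W^SO − W^NE = 418.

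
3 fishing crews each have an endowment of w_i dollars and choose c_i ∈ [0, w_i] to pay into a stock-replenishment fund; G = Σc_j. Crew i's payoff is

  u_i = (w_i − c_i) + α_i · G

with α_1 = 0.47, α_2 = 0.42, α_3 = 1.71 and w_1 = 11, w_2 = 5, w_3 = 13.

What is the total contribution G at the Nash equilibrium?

13

∂u_i/∂c_i = α_i − 1, so crew i contributes w_i if α_i > 1, else 0.
α_i > 1 for i ∈ {3}; NE contributions (0, 0, 13), G = 13.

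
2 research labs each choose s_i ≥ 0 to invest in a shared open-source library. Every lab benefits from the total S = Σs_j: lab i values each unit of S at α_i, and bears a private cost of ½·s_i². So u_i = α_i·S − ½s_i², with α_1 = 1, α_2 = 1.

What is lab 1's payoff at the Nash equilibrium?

Lab i's FOC: ∂u_i/∂s_i = α_i − s_i = 0, so s_i* = α_i.
NE contributions = (1, 1); S = 2.
u_1 = α_1·S − ½·(s_1)² = 1·2 − ½·1² = 1.5.

1.5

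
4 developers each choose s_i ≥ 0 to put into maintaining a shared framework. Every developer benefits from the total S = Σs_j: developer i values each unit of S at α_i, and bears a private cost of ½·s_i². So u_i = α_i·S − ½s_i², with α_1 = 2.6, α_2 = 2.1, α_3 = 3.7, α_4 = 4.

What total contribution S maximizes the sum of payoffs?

Planner FOC: ∂(Σu_j)/∂s_i = (Σα_j) − s_i = 0, so s_i^SO = Σα_j = 12.4 for every i; S^SO = 49.6.

49.6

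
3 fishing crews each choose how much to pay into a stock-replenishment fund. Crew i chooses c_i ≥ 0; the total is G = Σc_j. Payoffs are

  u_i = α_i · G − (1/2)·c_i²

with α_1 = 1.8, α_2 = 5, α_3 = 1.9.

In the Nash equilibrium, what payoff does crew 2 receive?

31

Crew i's FOC: ∂u_i/∂c_i = α_i − c_i = 0, so c_i* = α_i.
NE contributions = (1.8, 5, 1.9); G = 8.7.
u_2 = α_2·G − ½·(c_2)² = 5·8.7 − ½·5² = 31.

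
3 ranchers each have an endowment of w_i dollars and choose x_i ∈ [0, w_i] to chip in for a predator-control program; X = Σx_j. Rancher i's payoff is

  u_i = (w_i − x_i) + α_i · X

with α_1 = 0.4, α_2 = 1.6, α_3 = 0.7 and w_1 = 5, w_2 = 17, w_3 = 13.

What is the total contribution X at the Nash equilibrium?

17

∂u_i/∂x_i = α_i − 1, so rancher i contributes w_i if α_i > 1, else 0.
α_i > 1 for i ∈ {2}; NE contributions (0, 17, 0), X = 17.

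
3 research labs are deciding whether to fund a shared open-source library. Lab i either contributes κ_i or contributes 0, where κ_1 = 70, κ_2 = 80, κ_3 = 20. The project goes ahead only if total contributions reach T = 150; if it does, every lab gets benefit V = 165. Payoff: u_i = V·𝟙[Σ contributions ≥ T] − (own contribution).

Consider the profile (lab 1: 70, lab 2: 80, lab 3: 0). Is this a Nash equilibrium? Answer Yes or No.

Yes

Total = 150 ≥ 150: provided.
Lab 1 (pledges 70, payoff 95): dropping to 0 → total 80, payoff 0. No gain.
Lab 2 (pledges 80, payoff 85): dropping to 0 → total 70, payoff 0. No gain.
Lab 3 (pledges 0, payoff 165): pledging 20 → total 170, payoff 145. No gain.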